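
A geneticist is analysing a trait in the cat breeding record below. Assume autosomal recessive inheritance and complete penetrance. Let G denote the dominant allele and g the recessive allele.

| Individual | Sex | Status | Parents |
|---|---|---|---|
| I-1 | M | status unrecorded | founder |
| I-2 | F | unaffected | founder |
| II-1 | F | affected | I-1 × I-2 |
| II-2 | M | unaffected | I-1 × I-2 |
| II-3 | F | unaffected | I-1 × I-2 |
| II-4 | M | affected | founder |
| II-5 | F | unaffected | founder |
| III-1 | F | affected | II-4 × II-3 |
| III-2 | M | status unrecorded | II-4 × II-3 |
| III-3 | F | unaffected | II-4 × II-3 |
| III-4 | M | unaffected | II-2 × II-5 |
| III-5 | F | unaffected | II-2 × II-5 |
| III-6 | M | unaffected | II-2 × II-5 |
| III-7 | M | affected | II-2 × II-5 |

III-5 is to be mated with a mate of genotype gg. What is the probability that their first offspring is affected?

1/3

II-2 is unaffected so carries G and passed g to III-7 (gg), so II-2 is Gg.
II-5 is unaffected so carries G and passed g to III-7 (gg), so II-5 is Gg.
III-5 is an unaffected offspring of II-2 (Gg) × II-5 (Gg), whose cross gives 1/4 GG : 1/2 Gg : 1/4 gg; conditioning on being unaffected, III-5 is GG with probability 1/3, Gg with probability 2/3.
Summing over parental genotype combinations, P(offspring is affected) = 2/3·1/2 = 1/3.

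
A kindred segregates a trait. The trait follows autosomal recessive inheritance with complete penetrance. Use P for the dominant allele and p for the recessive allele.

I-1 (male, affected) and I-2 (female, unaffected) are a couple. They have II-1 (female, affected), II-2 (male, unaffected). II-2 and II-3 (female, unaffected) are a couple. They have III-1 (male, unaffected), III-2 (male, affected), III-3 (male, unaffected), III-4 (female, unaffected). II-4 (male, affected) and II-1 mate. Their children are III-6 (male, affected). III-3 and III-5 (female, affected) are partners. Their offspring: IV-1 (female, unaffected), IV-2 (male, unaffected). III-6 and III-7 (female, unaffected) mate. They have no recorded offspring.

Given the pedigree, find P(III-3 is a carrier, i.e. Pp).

II-2 is unaffected so carries P and received p from I-1 (pp), so II-2 is Pp.
II-3 is unaffected so carries P and passed p to III-2 (pp), so II-3 is Pp.
Their cross gives offspring ratios 1/4 PP : 1/2 Pp : 1/4 pp. Conditioning on III-3 being unaffected, P(Pp) = 1/2 / 3/4 = 2/3 before taking III-3's own offspring into account.
III-5 is affected, so III-5 is pp.
Now use III-3's offspring. Probability of each recorded status — unaffected daughter IV-1: 1/2 if III-3 is Pp, 1 if PP; unaffected son IV-2: 1/2 if III-3 is Pp, 1 if PP.
Bayes: P(Pp) = 2/3·1/4 / (2/3·1/4 + 1/3·1) = 1/3.

1/3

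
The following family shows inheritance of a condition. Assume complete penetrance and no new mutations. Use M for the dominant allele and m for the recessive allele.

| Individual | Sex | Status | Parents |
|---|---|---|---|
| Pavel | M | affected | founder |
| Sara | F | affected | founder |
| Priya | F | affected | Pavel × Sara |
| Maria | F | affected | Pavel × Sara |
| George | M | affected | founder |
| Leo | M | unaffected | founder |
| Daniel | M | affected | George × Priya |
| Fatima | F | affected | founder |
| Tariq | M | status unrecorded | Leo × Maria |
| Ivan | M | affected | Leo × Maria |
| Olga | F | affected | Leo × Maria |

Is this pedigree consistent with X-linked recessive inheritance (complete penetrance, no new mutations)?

Under X-linked recessive, Olga (affected, female) cannot arise from Leo (unaffected) × Maria (affected).

No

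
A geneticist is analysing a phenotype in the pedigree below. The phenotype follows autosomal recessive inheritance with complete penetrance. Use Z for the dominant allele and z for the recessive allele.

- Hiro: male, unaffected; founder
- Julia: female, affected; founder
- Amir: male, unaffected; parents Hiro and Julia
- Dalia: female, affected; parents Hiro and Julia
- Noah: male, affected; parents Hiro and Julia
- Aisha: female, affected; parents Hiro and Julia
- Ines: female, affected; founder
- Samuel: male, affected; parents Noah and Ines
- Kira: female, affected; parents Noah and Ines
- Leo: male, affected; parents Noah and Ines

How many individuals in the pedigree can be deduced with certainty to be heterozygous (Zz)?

Obligate heterozygotes: Hiro is unaffected so carries Z and passed z to Dalia (zz), so Hiro is Zz; Amir is unaffected so carries Z and received z from Julia (zz), so Amir is Zz.
Every other individual is either homozygous by phenotype or has at least one consistent homozygous assignment, so the count is 2.

2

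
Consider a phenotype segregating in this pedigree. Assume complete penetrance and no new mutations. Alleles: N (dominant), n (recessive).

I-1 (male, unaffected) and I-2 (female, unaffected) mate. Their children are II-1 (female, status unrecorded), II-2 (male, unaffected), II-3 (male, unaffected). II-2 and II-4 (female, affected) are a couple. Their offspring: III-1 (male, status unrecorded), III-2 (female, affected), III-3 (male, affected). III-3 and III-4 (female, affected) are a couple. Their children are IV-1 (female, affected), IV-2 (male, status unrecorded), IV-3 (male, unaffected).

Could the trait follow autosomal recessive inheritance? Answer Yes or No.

No

Under autosomal recessive, IV-3 (unaffected, male) cannot arise from III-3 (affected) × III-4 (affected).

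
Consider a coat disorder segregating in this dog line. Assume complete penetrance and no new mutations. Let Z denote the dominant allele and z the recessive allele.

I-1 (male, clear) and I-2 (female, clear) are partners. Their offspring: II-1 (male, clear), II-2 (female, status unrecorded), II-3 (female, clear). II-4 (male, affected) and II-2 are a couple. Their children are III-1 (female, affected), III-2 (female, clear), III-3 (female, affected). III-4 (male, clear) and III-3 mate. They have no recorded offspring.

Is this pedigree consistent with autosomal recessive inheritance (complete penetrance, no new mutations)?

A consistent assignment under autosomal recessive exists: I-1 ZZ, I-2 Zz, II-1 ZZ, II-2 Zz, II-3 ZZ, II-4 zz, III-1 zz, III-2 Zz, III-3 zz, III-4 ZZ.
In this assignment every recorded phenotype matches its genotype and every non-founder's genotype is obtainable from its parents' genotypes, so the pedigree is consistent.

Yes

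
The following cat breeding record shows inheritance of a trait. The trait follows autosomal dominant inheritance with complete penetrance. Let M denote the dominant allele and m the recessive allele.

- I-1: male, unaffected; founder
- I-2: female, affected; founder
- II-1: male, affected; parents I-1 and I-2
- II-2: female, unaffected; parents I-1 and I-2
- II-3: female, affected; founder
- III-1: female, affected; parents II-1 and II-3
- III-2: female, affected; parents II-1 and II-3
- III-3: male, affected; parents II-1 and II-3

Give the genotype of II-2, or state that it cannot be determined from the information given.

II-2 is unaffected, so II-2 is mm.

mm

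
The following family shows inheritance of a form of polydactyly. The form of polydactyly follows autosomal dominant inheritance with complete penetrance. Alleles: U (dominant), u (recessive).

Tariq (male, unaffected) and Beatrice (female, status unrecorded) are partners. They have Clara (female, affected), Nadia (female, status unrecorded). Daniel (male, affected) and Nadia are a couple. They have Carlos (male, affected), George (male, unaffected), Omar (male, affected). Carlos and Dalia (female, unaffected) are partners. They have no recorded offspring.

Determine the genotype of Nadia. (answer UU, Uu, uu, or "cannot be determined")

Nadia's phenotype is unrecorded, and no parent or child forces a single allele at both positions; consistent genotype assignments exist with Nadia as Uu or uu.

cannot be determined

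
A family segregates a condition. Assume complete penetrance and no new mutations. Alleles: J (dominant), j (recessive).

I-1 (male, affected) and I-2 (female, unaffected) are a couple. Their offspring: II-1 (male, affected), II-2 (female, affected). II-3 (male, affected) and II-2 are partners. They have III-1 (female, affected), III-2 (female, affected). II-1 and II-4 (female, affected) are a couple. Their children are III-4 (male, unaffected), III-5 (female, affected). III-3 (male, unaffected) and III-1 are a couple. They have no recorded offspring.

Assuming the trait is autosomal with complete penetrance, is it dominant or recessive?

II-1 and II-4 are both affected yet have an unaffected child III-4. Under a recessive model two affected parents are homozygous and every child would be affected, so the trait cannot be recessive.

dominant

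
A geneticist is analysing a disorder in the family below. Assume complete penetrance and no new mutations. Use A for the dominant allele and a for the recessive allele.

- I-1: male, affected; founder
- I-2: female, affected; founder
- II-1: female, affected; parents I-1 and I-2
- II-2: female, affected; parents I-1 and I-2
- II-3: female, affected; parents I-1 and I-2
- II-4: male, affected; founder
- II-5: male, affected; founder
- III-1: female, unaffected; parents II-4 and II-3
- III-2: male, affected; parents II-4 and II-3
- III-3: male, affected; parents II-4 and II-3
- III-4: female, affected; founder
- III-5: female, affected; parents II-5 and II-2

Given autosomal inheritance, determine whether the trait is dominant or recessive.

dominant

II-4 and II-3 are both affected yet have an unaffected child III-1. Under a recessive model two affected parents are homozygous and every child would be affected, so the trait cannot be recessive.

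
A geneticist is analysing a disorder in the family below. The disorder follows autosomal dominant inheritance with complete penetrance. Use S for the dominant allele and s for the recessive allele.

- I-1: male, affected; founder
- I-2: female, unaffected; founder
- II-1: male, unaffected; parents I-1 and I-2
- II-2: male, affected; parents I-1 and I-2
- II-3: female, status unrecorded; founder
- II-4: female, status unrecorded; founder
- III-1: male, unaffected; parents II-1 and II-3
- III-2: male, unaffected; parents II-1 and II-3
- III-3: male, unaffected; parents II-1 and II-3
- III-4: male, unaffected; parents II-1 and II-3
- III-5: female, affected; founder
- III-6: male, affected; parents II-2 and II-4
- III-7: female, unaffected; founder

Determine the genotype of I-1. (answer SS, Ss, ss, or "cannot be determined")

From phenotype alone, I-1 is SS or Ss.
I-1 is affected so carries S and passed s to II-1 (ss), so I-1 is Ss.

Ss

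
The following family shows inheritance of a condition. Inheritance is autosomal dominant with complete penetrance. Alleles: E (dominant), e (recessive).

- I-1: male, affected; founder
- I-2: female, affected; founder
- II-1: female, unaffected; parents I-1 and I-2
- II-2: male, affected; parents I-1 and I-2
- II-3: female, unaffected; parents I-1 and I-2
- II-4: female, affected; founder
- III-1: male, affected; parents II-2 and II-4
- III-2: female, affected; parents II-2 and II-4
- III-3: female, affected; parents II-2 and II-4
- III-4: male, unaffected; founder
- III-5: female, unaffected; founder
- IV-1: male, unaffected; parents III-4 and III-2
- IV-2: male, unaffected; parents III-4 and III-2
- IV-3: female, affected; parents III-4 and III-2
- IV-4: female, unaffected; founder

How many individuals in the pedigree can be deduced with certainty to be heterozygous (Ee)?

4

Obligate heterozygotes: I-1 is affected so carries E and passed e to II-1 (ee), so I-1 is Ee; I-2 is affected so carries E and passed e to II-1 (ee), so I-2 is Ee; III-2 is affected so carries E and passed e to IV-1 (ee), so III-2 is Ee; IV-3 is affected so carries E and received e from III-4 (ee), so IV-3 is Ee.
Every other individual is either homozygous by phenotype or has at least one consistent homozygous assignment, so the count is 4.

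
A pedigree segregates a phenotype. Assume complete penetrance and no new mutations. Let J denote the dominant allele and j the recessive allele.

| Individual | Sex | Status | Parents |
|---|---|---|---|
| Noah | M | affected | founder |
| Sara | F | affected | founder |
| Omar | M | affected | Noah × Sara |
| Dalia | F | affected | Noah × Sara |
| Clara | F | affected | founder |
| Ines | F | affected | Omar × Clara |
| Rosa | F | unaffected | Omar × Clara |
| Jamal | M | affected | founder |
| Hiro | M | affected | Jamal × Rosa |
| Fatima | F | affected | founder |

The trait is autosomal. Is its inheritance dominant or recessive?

dominant

Omar and Clara are both affected yet have an unaffected child Rosa. Under a recessive model two affected parents are homozygous and every child would be affected, so the trait cannot be recessive.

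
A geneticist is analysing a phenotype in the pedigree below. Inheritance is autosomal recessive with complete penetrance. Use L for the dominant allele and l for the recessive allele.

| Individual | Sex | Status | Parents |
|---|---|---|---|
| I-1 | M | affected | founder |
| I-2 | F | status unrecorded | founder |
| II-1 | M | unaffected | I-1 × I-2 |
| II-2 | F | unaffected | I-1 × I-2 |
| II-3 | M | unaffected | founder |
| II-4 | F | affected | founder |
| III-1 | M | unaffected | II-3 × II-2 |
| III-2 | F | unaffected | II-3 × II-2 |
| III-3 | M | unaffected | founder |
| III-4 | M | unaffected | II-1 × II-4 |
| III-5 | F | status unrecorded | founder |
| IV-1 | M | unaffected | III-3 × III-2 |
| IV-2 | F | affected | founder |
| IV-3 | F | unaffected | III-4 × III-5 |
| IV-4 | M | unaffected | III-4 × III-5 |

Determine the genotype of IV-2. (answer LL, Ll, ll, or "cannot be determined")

IV-2 is affected, so IV-2 is ll.

ll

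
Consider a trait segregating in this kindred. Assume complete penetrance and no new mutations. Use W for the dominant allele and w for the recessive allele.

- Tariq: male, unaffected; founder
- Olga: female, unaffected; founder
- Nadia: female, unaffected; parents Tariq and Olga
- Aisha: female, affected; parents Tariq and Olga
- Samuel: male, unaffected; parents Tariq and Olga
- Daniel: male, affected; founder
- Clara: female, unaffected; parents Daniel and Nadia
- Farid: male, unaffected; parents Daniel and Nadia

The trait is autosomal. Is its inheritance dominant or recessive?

recessive

Tariq and Olga are both unaffected yet have an affected child Aisha. Under dominance, an affected child requires at least one affected parent, so the trait cannot be dominant.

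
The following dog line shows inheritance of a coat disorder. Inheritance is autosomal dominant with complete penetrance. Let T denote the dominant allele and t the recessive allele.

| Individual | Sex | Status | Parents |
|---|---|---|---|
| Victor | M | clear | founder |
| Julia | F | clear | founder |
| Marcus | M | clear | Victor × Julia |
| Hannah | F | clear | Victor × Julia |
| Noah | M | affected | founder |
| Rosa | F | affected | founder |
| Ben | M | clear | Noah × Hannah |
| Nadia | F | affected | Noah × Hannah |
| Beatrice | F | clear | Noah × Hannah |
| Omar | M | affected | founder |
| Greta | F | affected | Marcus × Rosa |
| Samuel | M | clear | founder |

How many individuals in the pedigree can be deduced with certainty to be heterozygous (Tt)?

Obligate heterozygotes: Noah is affected so carries T and passed t to Ben (tt), so Noah is Tt; Nadia is affected so carries T and received t from Hannah (tt), so Nadia is Tt; Greta is affected so carries T and received t from Marcus (tt), so Greta is Tt.
Every other individual is either homozygous by phenotype or has at least one consistent homozygous assignment, so the count is 3.

3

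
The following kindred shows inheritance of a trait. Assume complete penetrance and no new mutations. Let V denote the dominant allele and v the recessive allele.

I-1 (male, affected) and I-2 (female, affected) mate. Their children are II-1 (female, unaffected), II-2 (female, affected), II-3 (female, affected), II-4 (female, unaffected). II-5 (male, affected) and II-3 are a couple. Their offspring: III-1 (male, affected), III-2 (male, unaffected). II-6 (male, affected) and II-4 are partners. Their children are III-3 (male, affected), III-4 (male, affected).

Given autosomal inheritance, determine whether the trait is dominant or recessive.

I-1 and I-2 are both affected yet have an unaffected child II-1. Under a recessive model two affected parents are homozygous and every child would be affected, so the trait cannot be recessive.

dominant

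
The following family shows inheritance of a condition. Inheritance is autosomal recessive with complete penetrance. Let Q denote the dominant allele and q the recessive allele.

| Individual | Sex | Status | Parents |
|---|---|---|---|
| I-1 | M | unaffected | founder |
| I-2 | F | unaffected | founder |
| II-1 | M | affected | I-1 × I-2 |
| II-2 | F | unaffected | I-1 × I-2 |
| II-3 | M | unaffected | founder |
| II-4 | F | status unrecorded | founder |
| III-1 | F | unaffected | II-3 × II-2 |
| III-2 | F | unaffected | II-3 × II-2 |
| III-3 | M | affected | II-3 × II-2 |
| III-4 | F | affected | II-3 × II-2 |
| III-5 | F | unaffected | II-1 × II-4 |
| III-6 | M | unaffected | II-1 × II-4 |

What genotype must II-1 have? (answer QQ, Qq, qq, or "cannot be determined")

II-1 is affected, so II-1 is qq.

qq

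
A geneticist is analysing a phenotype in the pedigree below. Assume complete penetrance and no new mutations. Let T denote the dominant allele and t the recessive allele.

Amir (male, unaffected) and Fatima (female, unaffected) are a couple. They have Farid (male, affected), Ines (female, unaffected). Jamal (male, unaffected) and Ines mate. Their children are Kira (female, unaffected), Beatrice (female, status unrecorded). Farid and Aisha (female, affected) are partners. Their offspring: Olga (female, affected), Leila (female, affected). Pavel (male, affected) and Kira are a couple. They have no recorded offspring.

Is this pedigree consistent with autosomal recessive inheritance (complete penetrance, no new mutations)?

Yes

A consistent assignment under autosomal recessive exists: Amir Tt, Fatima Tt, Farid tt, Ines TT, Jamal TT, Aisha tt, Kira TT, Beatrice TT, Pavel tt, Olga tt, Leila tt.
In this assignment every recorded phenotype matches its genotype and every non-founder's genotype is obtainable from its parents' genotypes, so the pedigree is consistent.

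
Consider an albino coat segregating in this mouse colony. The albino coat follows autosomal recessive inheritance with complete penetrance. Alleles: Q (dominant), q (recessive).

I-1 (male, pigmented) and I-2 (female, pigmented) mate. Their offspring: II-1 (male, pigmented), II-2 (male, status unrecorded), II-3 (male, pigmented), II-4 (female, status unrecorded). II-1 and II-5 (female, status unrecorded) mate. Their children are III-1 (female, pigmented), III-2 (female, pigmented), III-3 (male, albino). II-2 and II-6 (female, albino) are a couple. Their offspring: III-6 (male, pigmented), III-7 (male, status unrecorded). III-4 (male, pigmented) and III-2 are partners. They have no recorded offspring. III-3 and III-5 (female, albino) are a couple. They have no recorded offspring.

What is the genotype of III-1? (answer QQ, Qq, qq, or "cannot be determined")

III-1's phenotype allows QQ or Qq, and no parent or child forces a single allele at both positions; consistent genotype assignments exist with III-1 as QQ or Qq.

cannot be determined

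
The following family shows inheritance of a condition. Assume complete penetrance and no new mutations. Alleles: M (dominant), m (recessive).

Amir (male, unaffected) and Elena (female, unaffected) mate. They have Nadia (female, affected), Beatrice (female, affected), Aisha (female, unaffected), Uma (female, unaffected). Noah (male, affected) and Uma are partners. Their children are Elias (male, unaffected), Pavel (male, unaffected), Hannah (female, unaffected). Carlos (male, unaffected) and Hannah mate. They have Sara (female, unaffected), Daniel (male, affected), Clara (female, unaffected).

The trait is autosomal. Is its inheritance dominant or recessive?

recessive

Amir and Elena are both unaffected yet have an affected child Nadia. Under dominance, an affected child requires at least one affected parent, so the trait cannot be dominant.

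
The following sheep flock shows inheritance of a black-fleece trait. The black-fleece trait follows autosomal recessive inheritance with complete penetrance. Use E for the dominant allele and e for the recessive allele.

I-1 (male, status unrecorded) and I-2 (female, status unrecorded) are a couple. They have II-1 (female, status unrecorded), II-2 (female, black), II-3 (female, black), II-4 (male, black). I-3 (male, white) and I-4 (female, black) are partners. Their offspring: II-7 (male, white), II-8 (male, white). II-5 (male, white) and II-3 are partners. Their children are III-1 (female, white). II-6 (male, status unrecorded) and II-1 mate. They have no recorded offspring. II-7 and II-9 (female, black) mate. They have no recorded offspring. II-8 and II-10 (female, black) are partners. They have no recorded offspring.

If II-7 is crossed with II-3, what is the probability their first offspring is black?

II-7 is white so carries E and received e from I-4 (ee), so II-7 is Ee.
II-3 is black, so II-3 is ee.
The cross gives 1/2 Ee : 1/2 ee, so P(offspring is black) = 1/2.

1/2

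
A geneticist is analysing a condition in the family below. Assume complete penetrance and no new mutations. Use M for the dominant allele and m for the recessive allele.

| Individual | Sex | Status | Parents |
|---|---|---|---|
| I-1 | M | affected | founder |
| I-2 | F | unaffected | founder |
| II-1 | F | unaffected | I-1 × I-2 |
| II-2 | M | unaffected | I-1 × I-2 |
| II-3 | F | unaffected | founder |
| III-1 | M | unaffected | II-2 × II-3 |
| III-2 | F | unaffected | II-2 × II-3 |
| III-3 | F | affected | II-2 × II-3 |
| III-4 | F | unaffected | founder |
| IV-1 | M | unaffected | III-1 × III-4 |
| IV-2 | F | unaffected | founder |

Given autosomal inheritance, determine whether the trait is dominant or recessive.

recessive

II-2 and II-3 are both unaffected yet have an affected child III-3. Under dominance, an affected child requires at least one affected parent, so the trait cannot be dominant.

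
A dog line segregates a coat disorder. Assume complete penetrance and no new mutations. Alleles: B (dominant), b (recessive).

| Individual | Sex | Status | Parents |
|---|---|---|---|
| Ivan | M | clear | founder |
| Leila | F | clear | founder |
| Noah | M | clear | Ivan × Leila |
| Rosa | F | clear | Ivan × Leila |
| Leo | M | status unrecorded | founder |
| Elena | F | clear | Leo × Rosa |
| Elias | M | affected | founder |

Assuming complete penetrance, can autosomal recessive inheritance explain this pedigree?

A consistent assignment under autosomal recessive exists: Ivan BB, Leila BB, Noah BB, Rosa BB, Leo BB, Elena BB, Elias bb.
In this assignment every recorded phenotype matches its genotype and every non-founder's genotype is obtainable from its parents' genotypes, so the pedigree is consistent.

Yes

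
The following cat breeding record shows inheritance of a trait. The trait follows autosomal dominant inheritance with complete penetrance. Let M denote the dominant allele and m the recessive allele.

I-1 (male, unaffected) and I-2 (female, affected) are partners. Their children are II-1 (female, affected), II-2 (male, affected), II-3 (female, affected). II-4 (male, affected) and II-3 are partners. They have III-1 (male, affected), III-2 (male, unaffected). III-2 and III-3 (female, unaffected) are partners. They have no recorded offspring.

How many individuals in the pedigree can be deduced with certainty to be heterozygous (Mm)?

4

Obligate heterozygotes: II-1 is affected so carries M and received m from I-1 (mm), so II-1 is Mm; II-2 is affected so carries M and received m from I-1 (mm), so II-2 is Mm; II-3 is affected so carries M and received m from I-1 (mm), so II-3 is Mm; II-4 is affected so carries M and passed m to III-2 (mm), so II-4 is Mm.
Every other individual is either homozygous by phenotype or has at least one consistent homozygous assignment, so the count is 4.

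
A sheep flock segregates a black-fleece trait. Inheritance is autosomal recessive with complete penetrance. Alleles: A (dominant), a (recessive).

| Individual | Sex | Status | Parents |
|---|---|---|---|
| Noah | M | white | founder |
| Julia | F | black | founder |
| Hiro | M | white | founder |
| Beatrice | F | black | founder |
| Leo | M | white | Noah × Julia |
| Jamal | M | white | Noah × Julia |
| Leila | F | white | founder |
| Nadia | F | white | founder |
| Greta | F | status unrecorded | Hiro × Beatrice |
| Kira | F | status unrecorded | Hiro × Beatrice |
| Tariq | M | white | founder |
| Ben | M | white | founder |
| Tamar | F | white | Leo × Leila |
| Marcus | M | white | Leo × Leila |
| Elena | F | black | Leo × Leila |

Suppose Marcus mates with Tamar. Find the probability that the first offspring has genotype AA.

4/9

Leo is white so carries A and received a from Julia (aa), so Leo is Aa.
Leila is white so carries A and passed a to Elena (aa), so Leila is Aa.
Marcus is a white offspring of Leo (Aa) × Leila (Aa), whose cross gives 1/4 AA : 1/2 Aa : 1/4 aa; conditioning on being white, Marcus is AA with probability 1/3, Aa with probability 2/3.
Tamar is a white offspring of Leo (Aa) × Leila (Aa), whose cross gives 1/4 AA : 1/2 Aa : 1/4 aa; conditioning on being white, Tamar is AA with probability 1/3, Aa with probability 2/3.
Summing over parental genotype combinations, P(offspring has genotype AA) = 1/9·1 + 2/9·1/2 + 2/9·1/2 + 4/9·1/4 = 4/9.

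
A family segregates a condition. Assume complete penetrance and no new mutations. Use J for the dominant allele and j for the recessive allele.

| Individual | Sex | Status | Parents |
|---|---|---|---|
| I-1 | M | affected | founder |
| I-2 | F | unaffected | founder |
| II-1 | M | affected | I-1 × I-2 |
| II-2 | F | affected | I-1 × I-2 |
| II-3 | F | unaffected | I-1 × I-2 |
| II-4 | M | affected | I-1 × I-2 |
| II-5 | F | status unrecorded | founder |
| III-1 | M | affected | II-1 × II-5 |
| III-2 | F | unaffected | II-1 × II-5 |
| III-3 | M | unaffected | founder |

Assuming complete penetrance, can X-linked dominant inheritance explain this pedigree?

No

Under X-linked dominant, II-1 (affected, male) cannot arise from I-1 (affected) × I-2 (unaffected).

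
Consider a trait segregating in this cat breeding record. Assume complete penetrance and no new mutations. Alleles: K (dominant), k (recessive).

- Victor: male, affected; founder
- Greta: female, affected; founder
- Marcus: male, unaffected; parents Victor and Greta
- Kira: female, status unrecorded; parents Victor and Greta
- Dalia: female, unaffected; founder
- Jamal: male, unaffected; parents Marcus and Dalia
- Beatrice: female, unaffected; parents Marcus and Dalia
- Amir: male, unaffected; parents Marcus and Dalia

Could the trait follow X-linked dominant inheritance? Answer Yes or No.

Yes

A consistent assignment under X-linked dominant exists: Victor X^K Y, Greta X^K X^k, Marcus X^k Y, Kira X^K X^K, Dalia X^k X^k, Jamal X^k Y, Beatrice X^k X^k, Amir X^k Y.
In this assignment every recorded phenotype matches its genotype and every non-founder's genotype is obtainable from its parents' genotypes, so the pedigree is consistent.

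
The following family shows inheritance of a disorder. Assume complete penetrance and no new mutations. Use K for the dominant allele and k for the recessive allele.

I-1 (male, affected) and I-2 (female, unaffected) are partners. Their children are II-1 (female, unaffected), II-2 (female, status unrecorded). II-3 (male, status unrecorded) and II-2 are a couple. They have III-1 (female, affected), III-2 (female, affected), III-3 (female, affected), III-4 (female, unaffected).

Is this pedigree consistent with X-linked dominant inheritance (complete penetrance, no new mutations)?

No

Under X-linked dominant, II-1 (unaffected, female) cannot arise from I-1 (affected) × I-2 (unaffected).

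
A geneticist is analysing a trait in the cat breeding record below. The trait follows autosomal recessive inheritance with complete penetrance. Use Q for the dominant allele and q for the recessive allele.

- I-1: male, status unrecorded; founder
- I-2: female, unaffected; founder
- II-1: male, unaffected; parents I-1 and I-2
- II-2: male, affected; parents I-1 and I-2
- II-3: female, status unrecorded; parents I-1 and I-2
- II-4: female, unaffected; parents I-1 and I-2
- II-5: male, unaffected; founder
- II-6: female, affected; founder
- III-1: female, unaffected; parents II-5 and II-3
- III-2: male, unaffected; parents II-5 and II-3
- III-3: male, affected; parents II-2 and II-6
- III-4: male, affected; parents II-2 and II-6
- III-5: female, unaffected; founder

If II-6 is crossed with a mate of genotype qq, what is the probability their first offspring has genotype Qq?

II-6 is affected, so II-6 is qq.
The cross gives 1 qq, so P(offspring has genotype Qq) = 0.

0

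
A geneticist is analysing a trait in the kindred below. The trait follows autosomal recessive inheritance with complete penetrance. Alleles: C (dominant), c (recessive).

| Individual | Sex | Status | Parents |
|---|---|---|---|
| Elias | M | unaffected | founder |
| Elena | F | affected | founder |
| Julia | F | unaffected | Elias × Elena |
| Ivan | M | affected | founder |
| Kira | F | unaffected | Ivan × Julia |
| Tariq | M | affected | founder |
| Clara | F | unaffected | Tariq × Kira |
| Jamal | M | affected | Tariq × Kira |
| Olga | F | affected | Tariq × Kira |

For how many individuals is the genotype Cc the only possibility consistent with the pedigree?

3

Obligate heterozygotes: Julia is unaffected so carries C and received c from Elena (cc), so Julia is Cc; Kira is unaffected so carries C and received c from Ivan (cc), so Kira is Cc; Clara is unaffected so carries C and received c from Tariq (cc), so Clara is Cc.
Every other individual is either homozygous by phenotype or has at least one consistent homozygous assignment, so the count is 3.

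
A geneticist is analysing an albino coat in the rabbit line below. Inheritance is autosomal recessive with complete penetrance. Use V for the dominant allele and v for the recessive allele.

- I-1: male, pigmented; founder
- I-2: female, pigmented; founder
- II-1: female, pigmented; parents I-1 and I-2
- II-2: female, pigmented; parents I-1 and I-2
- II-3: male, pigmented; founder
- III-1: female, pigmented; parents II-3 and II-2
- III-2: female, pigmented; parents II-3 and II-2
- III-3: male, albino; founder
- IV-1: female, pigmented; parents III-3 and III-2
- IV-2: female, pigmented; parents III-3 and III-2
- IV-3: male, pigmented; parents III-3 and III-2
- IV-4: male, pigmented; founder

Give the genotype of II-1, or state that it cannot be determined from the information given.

cannot be determined

II-1's phenotype allows VV or Vv, and no parent or child forces a single allele at both positions; consistent genotype assignments exist with II-1 as VV or Vv.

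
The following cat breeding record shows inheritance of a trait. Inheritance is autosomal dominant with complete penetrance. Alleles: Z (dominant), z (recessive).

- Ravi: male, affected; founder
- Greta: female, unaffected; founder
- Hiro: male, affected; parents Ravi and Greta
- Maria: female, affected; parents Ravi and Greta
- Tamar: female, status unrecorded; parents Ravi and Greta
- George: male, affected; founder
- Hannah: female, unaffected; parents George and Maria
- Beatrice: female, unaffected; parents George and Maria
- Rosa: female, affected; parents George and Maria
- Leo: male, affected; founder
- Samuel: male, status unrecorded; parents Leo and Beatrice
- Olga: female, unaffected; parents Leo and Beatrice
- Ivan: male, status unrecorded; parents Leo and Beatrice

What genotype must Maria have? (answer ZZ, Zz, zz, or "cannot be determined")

From phenotype alone, Maria is ZZ or Zz.
Maria is affected so carries Z and received z from Greta (zz), so Maria is Zz.

Zz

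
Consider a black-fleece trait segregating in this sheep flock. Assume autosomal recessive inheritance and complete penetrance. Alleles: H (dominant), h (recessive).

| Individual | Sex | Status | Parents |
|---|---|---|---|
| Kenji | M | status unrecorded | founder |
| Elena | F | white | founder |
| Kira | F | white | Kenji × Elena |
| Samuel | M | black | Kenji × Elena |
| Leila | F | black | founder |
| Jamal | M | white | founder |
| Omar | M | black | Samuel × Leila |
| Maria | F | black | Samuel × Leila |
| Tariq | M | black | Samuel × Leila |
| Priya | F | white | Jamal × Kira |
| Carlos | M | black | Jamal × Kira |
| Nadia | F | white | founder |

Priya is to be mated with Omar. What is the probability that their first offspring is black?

1/3

Jamal is white so carries H and passed h to Carlos (hh), so Jamal is Hh.
Kira is white so carries H and passed h to Carlos (hh), so Kira is Hh.
Priya is a white offspring of Jamal (Hh) × Kira (Hh), whose cross gives 1/4 HH : 1/2 Hh : 1/4 hh; conditioning on being white, Priya is HH with probability 1/3, Hh with probability 2/3.
Omar is black, so Omar is hh.
Summing over parental genotype combinations, P(offspring is black) = 2/3·1/2 = 1/3.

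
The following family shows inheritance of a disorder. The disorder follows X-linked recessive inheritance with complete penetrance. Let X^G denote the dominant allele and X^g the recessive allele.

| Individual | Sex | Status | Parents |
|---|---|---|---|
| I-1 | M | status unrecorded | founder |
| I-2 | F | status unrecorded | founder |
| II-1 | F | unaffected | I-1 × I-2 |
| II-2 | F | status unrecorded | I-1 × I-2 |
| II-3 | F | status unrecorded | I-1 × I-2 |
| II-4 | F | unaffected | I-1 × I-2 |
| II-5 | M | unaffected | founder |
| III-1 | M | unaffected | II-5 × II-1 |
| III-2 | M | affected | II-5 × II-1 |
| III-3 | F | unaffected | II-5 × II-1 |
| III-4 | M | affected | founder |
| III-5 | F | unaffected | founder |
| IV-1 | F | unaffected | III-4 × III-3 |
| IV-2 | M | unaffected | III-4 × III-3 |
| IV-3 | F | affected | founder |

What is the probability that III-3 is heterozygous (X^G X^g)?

II-5 is unaffected, so II-5 is X^G Y.
II-1 is unaffected so carries G and passed g to III-2 (X^g Y), so II-1 is X^G X^g.
Their cross gives offspring ratios 1/2 X^G X^G : 1/2 X^G X^g. Conditioning on III-3 being unaffected, P(X^G X^g) = 1/2 / 1 = 1/2 before taking III-3's own offspring into account.
III-4 is affected, so III-4 is X^g Y.
Now use III-3's offspring. Probability of each recorded status — unaffected daughter IV-1: 1/2 if III-3 is X^G X^g, 1 if X^G X^G; unaffected son IV-2: 1/2 if III-3 is X^G X^g, 1 if X^G X^G.
Bayes: P(X^G X^g) = 1/2·1/4 / (1/2·1/4 + 1/2·1) = 1/5.

1/5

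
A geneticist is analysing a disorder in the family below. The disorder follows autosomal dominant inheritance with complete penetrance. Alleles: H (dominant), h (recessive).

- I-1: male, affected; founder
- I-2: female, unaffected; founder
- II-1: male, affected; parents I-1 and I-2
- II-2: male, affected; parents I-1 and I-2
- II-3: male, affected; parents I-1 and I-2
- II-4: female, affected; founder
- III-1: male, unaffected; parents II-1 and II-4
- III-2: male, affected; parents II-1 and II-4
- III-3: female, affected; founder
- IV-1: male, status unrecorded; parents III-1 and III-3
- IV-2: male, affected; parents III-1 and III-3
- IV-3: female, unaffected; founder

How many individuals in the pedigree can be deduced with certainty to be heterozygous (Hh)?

5

Obligate heterozygotes: II-1 is affected so carries H and received h from I-2 (hh), so II-1 is Hh; II-2 is affected so carries H and received h from I-2 (hh), so II-2 is Hh; II-3 is affected so carries H and received h from I-2 (hh), so II-3 is Hh; II-4 is affected so carries H and passed h to III-1 (hh), so II-4 is Hh; IV-2 is affected so carries H and received h from III-1 (hh), so IV-2 is Hh.
Every other individual is either homozygous by phenotype or has at least one consistent homozygous assignment, so the count is 5.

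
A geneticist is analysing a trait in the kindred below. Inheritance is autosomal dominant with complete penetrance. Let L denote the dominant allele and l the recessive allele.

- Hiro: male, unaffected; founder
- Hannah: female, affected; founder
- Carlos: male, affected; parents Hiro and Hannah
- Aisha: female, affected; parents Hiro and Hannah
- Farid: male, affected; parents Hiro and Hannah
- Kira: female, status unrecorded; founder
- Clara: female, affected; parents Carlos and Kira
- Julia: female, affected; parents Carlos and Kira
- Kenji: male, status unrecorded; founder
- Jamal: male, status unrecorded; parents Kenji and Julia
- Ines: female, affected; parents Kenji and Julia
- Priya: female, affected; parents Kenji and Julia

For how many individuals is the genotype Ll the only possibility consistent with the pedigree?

3

Obligate heterozygotes: Carlos is affected so carries L and received l from Hiro (ll), so Carlos is Ll; Aisha is affected so carries L and received l from Hiro (ll), so Aisha is Ll; Farid is affected so carries L and received l from Hiro (ll), so Farid is Ll.
Every other individual is either homozygous by phenotype or has at least one consistent homozygous assignment, so the count is 3.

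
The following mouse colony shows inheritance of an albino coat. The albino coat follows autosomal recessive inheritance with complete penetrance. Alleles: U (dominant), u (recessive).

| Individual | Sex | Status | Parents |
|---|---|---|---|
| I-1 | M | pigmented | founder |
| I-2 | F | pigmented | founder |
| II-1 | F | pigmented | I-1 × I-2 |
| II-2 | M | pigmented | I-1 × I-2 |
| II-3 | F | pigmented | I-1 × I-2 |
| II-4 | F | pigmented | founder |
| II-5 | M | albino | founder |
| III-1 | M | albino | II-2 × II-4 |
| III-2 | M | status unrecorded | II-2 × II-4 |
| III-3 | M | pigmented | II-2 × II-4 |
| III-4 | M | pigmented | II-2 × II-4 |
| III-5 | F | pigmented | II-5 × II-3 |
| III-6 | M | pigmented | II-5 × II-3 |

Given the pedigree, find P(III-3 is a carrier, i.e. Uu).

2/3

II-2 is pigmented so carries U and passed u to III-1 (uu), so II-2 is Uu.
II-4 is pigmented so carries U and passed u to III-1 (uu), so II-4 is Uu.
Their cross gives offspring ratios 1/4 UU : 1/2 Uu : 1/4 uu. Conditioning on III-3 being pigmented, P(Uu) = 1/2 / 3/4 = 2/3.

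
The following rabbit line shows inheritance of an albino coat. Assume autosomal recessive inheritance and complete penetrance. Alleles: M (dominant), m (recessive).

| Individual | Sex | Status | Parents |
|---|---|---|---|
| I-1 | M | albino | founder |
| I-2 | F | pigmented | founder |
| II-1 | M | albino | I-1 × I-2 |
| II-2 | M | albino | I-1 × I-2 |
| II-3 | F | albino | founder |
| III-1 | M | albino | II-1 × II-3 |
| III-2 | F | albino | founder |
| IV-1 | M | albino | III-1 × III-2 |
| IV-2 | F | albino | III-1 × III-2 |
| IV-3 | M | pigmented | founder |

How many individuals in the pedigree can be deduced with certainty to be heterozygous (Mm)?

1

Obligate heterozygotes: I-2 is pigmented so carries M and passed m to II-1 (mm), so I-2 is Mm.
Every other individual is either homozygous by phenotype or has at least one consistent homozygous assignment, so the count is 1.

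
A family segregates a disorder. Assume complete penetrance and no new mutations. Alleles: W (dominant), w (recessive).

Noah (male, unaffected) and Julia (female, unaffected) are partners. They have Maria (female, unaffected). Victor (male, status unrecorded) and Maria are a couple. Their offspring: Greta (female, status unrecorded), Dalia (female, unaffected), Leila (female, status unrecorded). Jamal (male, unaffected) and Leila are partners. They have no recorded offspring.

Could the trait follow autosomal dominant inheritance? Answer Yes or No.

A consistent assignment under autosomal dominant exists: Noah ww, Julia ww, Maria ww, Victor Ww, Greta Ww, Dalia ww, Leila Ww, Jamal ww.
In this assignment every recorded phenotype matches its genotype and every non-founder's genotype is obtainable from its parents' genotypes, so the pedigree is consistent.

Yes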